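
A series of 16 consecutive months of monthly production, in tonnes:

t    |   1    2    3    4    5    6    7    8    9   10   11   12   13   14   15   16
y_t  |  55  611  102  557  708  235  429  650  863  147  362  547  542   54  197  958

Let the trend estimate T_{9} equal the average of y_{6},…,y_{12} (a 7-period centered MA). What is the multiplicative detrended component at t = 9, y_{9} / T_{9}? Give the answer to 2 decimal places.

1.87

Trend T_9 = (235 + 429 + 650 + 863 + 147 + 362 + 547) / 7 = 3233/7 = 461.8571
Ratio to trend: 863 / 461.8571 = 1.87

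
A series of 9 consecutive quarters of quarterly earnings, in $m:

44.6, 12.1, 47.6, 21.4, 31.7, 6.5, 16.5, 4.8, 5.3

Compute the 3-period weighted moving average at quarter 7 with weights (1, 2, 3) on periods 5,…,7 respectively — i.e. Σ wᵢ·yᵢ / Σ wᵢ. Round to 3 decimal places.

15.700

Weighted sum: 1·31.7 + 2·6.5 + 3·16.5 = 31.7 + 13.0 + 49.5 = 94.2
Weight total: 1 + 2 + 3 = 6
WMA = 94.2 / 6 = 15.700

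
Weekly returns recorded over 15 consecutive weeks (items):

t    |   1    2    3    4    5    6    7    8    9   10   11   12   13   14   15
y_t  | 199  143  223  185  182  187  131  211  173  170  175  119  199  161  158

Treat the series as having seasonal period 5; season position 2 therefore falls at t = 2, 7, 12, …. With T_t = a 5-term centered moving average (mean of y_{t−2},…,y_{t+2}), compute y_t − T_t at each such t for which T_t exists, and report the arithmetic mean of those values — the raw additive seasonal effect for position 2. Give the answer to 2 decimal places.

Season position 2 occurs at t = 7, 12 (where T_t is defined).
t=7: T_7 = 176.8000; y_7 − T_7 = 131 − 176.8000 = -45.8000
t=12: T_12 = 164.8000; y_12 − T_12 = 119 − 164.8000 = -45.8000
Mean deviation: (-45.8000 + -45.8000) / 2 = -45.80

-45.80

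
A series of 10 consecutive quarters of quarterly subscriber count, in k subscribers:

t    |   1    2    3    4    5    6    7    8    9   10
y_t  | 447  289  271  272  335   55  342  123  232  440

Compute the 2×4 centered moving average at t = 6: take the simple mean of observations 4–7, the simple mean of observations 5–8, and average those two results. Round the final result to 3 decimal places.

232.375

Sum over 4–7: 272 + 335 + 55 + 342 = 1004
Sum over 5–8: 335 + 55 + 342 + 123 = 855
CMA at t=6 = (1004 + 855) / (2·4) = 1859 / 8 = 232.375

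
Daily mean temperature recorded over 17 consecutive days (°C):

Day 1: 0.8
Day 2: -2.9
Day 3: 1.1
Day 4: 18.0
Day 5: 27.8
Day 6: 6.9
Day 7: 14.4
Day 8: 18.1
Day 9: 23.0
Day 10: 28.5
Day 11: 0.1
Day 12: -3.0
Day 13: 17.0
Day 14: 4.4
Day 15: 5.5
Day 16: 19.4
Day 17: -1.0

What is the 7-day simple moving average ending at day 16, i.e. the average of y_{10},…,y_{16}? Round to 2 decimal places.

Sum of periods 10–16: 28.5 + 0.1 + (-3.0) + 17.0 + 4.4 + 5.5 + 19.4 = 71.9
Divide by 7: 71.9 / 7 = 10.27

10.27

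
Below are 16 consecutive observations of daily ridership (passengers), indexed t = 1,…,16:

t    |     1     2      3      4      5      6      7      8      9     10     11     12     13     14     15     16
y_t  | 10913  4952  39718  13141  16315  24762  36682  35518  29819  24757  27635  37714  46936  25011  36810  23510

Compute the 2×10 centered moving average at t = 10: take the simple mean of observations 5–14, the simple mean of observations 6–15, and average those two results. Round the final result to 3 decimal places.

Sum over 5–14: 16315 + 24762 + 36682 + 35518 + 29819 + 24757 + 27635 + 37714 + 46936 + 25011 = 305149
Sum over 6–15: 24762 + 36682 + 35518 + 29819 + 24757 + 27635 + 37714 + 46936 + 25011 + 36810 = 325644
CMA at t=10 = (305149 + 325644) / (2·10) = 630793 / 20 = 31539.650

31539.650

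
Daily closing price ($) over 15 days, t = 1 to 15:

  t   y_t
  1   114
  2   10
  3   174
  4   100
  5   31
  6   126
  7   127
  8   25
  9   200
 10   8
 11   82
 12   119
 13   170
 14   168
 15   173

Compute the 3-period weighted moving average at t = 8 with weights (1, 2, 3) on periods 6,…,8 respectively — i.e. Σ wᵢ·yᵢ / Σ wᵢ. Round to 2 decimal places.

75.83

Weighted sum: 1·126 + 2·127 + 3·25 = 126 + 254 + 75 = 455
Weight total: 1 + 2 + 3 = 6
WMA = 455 / 6 = 75.83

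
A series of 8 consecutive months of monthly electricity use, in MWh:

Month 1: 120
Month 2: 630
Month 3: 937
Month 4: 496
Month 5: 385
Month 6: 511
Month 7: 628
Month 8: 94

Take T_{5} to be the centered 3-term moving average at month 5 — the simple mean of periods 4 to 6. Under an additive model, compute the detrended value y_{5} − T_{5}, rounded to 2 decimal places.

-79.00

Trend T_5 = (496 + 385 + 511) / 3 = 1392/3 = 464.0000
Detrended value: 385 − 464.0000 = -79.00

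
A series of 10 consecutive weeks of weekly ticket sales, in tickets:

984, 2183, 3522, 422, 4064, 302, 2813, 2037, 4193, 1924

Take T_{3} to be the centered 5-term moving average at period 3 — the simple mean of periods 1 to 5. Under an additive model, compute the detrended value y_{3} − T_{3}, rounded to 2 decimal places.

1287.00

Trend T_3 = (984 + 2183 + 3522 + 422 + 4064) / 5 = 11175/5 = 2235.0000
Detrended value: 3522 − 2235.0000 = 1287.00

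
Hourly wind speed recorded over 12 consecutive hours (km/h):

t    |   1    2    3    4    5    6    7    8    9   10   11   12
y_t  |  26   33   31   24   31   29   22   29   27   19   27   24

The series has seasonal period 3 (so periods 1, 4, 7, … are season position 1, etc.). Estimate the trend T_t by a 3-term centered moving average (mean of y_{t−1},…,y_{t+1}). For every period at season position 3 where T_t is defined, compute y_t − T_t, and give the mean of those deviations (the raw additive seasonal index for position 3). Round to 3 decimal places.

1.778

Season position 3 occurs at t = 3, 6, 9 (where T_t is defined).
t=3: T_3 = 29.33333; y_3 − T_3 = 31 − 29.33333 = 1.66667
t=6: T_6 = 27.33333; y_6 − T_6 = 29 − 27.33333 = 1.66667
t=9: T_9 = 25.00000; y_9 − T_9 = 27 − 25.00000 = 2.00000
Mean deviation: (1.66667 + 1.66667 + 2.00000) / 3 = 1.778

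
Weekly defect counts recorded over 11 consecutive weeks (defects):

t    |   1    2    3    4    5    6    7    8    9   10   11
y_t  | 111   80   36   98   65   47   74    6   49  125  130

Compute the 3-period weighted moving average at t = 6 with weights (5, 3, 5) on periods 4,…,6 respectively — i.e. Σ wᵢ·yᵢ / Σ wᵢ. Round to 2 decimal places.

Weighted sum: 5·98 + 3·65 + 5·47 = 490 + 195 + 235 = 920
Weight total: 5 + 3 + 5 = 13
WMA = 920 / 13 = 70.77

70.77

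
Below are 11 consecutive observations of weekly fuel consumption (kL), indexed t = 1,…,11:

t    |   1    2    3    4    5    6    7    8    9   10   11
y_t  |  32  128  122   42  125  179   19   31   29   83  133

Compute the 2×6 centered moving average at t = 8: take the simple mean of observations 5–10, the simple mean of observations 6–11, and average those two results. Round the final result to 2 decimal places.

Sum over 5–10: 125 + 179 + 19 + 31 + 29 + 83 = 466
Sum over 6–11: 179 + 19 + 31 + 29 + 83 + 133 = 474
CMA at t=8 = (466 + 474) / (2·6) = 940 / 12 = 78.33

78.33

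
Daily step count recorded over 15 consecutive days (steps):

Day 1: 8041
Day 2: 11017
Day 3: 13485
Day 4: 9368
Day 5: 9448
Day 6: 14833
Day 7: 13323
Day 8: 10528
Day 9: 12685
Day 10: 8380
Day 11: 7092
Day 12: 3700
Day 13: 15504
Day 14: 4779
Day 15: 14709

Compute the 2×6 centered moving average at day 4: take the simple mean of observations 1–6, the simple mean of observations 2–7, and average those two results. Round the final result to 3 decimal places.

11472.167

Sum over 1–6: 8041 + 11017 + 13485 + 9368 + 9448 + 14833 = 66192
Sum over 2–7: 11017 + 13485 + 9368 + 9448 + 14833 + 13323 = 71474
CMA at t=4 = (66192 + 71474) / (2·6) = 137666 / 12 = 11472.167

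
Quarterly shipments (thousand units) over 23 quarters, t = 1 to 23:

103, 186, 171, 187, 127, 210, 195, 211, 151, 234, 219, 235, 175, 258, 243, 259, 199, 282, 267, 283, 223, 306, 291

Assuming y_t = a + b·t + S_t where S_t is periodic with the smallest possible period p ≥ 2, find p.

4

First differences y_{t+1} − y_t: 83, -15, 16, -60, 83, -15, 16, -60, 83, -15, …
The difference pattern repeats every 4 terms and not for any smaller step, so p = 4.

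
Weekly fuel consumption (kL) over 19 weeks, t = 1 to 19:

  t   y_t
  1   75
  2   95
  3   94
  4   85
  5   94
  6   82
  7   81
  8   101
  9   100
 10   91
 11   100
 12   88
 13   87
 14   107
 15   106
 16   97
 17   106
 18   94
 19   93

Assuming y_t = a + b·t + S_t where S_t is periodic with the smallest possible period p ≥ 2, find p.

First differences y_{t+1} − y_t: 20, -1, -9, 9, -12, -1, 20, -1, -9, 9, -12, -1, 20, -1, …
The difference pattern repeats every 6 terms and not for any smaller step, so p = 6.

6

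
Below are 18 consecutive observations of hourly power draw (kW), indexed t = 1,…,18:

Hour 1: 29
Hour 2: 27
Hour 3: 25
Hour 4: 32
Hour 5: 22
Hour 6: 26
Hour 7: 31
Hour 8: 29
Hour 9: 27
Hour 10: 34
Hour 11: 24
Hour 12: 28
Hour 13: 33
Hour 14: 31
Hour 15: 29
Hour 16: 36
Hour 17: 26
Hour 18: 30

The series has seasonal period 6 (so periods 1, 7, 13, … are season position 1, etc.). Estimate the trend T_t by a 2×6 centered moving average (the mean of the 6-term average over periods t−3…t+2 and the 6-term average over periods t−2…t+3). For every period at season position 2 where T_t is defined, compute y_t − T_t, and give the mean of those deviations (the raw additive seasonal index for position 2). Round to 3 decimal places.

Season position 2 occurs at t = 8, 14 (where T_t is defined).
t=8: T_8 = 28.33333; y_8 − T_8 = 29 − 28.33333 = 0.66667
t=14: T_14 = 30.33333; y_14 − T_14 = 31 − 30.33333 = 0.66667
Mean deviation: (0.66667 + 0.66667) / 2 = 0.667

0.667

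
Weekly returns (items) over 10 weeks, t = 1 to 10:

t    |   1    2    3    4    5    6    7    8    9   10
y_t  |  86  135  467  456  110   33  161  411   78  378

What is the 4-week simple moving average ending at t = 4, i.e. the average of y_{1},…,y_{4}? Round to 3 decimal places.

286.000

Sum of periods 1–4: 86 + 135 + 467 + 456 = 1144
Divide by 4: 1144 / 4 = 286.000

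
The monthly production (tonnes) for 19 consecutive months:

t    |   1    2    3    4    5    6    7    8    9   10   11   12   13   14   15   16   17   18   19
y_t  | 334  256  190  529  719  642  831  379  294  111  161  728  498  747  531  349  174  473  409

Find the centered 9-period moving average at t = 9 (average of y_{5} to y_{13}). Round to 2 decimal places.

Sum of periods 5–13: 719 + 642 + 831 + 379 + 294 + 111 + 161 + 728 + 498 = 4363
Divide by 9: 4363 / 9 = 484.78

484.78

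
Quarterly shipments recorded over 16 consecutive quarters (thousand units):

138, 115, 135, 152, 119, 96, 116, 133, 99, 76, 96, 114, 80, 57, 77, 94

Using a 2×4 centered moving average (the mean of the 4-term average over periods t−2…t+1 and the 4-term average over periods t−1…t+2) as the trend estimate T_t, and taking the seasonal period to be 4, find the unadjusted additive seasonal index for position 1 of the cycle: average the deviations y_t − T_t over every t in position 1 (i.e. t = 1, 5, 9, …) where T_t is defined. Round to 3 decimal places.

-4.333

Season position 1 occurs at t = 5, 9, 13 (where T_t is defined).
t=5: T_5 = 123.12500; y_5 − T_5 = 119 − 123.12500 = -4.12500
t=9: T_9 = 103.50000; y_9 − T_9 = 99 − 103.50000 = -4.50000
t=13: T_13 = 84.37500; y_13 − T_13 = 80 − 84.37500 = -4.37500
Mean deviation: (-4.12500 + -4.50000 + -4.37500) / 3 = -4.333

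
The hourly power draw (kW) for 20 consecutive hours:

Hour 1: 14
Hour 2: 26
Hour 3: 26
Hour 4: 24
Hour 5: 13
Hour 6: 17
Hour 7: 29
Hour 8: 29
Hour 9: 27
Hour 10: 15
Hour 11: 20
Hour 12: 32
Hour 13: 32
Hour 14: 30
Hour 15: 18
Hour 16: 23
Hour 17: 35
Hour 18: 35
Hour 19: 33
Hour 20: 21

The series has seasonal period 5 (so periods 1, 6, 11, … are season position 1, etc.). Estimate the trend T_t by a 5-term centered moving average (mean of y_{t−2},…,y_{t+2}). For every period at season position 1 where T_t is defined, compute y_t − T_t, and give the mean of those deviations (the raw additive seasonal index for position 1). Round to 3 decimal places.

-5.267

Season position 1 occurs at t = 6, 11, 16 (where T_t is defined).
t=6: T_6 = 22.40000; y_6 − T_6 = 17 − 22.40000 = -5.40000
t=11: T_11 = 25.20000; y_11 − T_11 = 20 − 25.20000 = -5.20000
t=16: T_16 = 28.20000; y_16 − T_16 = 23 − 28.20000 = -5.20000
Mean deviation: (-5.40000 + -5.20000 + -5.20000) / 3 = -5.267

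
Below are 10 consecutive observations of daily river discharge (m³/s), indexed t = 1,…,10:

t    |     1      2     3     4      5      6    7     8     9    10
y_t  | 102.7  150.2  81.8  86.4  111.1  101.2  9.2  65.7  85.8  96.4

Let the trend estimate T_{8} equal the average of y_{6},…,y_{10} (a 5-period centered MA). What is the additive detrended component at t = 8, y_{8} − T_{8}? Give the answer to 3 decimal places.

-5.960

Trend T_8 = (101.2 + 9.2 + 65.7 + 85.8 + 96.4) / 5 = 358.3/5 = 71.66000
Detrended value: 65.7 − 71.66000 = -5.960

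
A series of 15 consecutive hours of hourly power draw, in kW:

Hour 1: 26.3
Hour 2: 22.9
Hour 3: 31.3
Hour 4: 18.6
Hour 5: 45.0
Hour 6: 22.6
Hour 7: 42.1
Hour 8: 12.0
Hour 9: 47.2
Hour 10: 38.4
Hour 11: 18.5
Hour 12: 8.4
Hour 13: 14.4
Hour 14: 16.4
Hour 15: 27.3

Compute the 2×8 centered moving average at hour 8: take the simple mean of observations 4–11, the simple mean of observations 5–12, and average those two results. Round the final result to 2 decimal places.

Sum over 4–11: 18.6 + 45.0 + 22.6 + 42.1 + 12.0 + 47.2 + 38.4 + 18.5 = 244.4
Sum over 5–12: 45.0 + 22.6 + 42.1 + 12.0 + 47.2 + 38.4 + 18.5 + 8.4 = 234.2
CMA at t=8 = (244.4 + 234.2) / (2·8) = 478.6 / 16 = 29.91

29.91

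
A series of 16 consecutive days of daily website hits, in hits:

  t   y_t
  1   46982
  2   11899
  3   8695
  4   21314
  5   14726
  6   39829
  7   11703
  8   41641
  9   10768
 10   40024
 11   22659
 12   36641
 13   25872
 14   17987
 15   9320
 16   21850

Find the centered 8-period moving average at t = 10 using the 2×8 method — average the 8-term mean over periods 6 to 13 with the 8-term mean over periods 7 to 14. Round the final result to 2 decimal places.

Sum over 6–13: 39829 + 11703 + 41641 + 10768 + 40024 + 22659 + 36641 + 25872 = 229137
Sum over 7–14: 11703 + 41641 + 10768 + 40024 + 22659 + 36641 + 25872 + 17987 = 207295
CMA at t=10 = (229137 + 207295) / (2·8) = 436432 / 16 = 27277.00

27277.00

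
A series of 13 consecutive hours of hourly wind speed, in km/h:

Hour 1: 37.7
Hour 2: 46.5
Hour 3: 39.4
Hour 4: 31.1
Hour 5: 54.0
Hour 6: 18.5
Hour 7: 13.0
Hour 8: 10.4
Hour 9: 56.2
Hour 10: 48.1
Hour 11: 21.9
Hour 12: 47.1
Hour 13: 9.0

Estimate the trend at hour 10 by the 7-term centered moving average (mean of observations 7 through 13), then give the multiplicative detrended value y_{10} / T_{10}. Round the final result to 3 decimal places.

Trend T_10 = (13.0 + 10.4 + 56.2 + 48.1 + 21.9 + 47.1 + 9.0) / 7 = 205.7/7 = 29.38571
Ratio to trend: 48.1 / 29.38571 = 1.637

1.637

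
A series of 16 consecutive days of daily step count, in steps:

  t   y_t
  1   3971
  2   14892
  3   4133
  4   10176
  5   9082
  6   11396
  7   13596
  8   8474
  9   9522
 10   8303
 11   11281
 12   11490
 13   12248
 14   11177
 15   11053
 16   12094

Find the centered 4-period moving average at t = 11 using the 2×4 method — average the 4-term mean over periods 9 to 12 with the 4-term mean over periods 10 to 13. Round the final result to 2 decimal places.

10489.75

Sum over 9–12: 9522 + 8303 + 11281 + 11490 = 40596
Sum over 10–13: 8303 + 11281 + 11490 + 12248 = 43322
CMA at t=11 = (40596 + 43322) / (2·4) = 83918 / 8 = 10489.75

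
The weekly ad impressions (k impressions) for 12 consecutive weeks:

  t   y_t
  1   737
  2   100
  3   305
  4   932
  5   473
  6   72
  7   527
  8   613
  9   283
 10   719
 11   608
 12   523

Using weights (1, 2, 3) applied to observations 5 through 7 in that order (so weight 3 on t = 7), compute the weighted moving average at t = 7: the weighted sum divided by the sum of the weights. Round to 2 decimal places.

Weighted sum: 1·473 + 2·72 + 3·527 = 473 + 144 + 1581 = 2198
Weight total: 1 + 2 + 3 = 6
WMA = 2198 / 6 = 366.33

366.33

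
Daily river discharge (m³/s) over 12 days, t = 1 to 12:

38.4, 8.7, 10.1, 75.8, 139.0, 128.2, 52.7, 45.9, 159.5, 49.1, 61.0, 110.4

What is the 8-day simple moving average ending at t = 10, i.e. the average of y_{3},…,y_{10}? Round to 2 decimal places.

Sum of periods 3–10: 10.1 + 75.8 + 139.0 + 128.2 + 52.7 + 45.9 + 159.5 + 49.1 = 660.3
Divide by 8: 660.3 / 8 = 82.54

82.54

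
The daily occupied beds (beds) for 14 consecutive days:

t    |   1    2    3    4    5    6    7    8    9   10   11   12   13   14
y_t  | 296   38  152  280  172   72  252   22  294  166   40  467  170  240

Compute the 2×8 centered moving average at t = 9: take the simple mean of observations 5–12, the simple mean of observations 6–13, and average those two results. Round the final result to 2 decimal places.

Sum over 5–12: 172 + 72 + 252 + 22 + 294 + 166 + 40 + 467 = 1485
Sum over 6–13: 72 + 252 + 22 + 294 + 166 + 40 + 467 + 170 = 1483
CMA at t=9 = (1485 + 1483) / (2·8) = 2968 / 16 = 185.50

185.50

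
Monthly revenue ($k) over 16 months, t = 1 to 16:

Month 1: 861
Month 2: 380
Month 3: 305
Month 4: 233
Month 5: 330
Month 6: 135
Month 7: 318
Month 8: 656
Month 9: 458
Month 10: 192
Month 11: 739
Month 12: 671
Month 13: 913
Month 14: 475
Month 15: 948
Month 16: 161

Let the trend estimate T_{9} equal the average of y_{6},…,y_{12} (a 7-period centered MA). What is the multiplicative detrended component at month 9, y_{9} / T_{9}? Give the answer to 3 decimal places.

Trend T_9 = (135 + 318 + 656 + 458 + 192 + 739 + 671) / 7 = 3169/7 = 452.71429
Ratio to trend: 458 / 452.71429 = 1.012

1.012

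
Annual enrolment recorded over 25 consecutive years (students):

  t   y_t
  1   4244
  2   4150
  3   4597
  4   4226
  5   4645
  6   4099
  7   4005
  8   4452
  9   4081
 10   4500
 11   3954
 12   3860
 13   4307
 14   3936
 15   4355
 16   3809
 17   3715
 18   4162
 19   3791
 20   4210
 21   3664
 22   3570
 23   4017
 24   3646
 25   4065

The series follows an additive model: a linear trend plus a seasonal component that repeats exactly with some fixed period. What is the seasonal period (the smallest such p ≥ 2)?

5

First differences y_{t+1} − y_t: -94, 447, -371, 419, -546, -94, 447, -371, 419, -546, -94, 447, …
The difference pattern repeats every 5 terms and not for any smaller step, so p = 5.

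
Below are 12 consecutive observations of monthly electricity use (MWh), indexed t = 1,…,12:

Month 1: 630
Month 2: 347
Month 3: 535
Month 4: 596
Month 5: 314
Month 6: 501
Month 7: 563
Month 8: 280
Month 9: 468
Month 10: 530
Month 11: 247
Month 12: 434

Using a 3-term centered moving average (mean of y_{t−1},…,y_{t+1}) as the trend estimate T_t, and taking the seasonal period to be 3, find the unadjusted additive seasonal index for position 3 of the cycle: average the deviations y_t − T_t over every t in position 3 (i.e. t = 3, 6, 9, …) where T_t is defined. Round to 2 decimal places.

Season position 3 occurs at t = 3, 6, 9 (where T_t is defined).
t=3: T_3 = 492.6667; y_3 − T_3 = 535 − 492.6667 = 42.3333
t=6: T_6 = 459.3333; y_6 − T_6 = 501 − 459.3333 = 41.6667
t=9: T_9 = 426.0000; y_9 − T_9 = 468 − 426.0000 = 42.0000
Mean deviation: (42.3333 + 41.6667 + 42.0000) / 3 = 42.00

42.00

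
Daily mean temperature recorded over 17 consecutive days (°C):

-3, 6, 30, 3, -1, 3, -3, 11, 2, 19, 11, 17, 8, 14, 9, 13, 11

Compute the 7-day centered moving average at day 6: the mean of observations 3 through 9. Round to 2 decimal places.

Sum of periods 3–9: 30 + 3 + (-1) + 3 + (-3) + 11 + 2 = 45
Divide by 7: 45 / 7 = 6.43

6.43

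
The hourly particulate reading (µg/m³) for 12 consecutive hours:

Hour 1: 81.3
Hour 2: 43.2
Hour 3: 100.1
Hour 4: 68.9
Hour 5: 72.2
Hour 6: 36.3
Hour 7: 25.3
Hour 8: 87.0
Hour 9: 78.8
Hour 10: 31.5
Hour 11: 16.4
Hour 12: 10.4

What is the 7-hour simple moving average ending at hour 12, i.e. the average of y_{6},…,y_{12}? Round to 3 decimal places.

Sum of periods 6–12: 36.3 + 25.3 + 87.0 + 78.8 + 31.5 + 16.4 + 10.4 = 285.7
Divide by 7: 285.7 / 7 = 40.814

40.814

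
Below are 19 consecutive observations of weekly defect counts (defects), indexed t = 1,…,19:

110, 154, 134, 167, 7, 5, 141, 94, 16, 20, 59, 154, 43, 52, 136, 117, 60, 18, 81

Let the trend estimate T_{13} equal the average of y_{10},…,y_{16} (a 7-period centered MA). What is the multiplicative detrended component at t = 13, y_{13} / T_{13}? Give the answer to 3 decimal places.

0.518

Trend T_13 = (20 + 59 + 154 + 43 + 52 + 136 + 117) / 7 = 581/7 = 83.00000
Ratio to trend: 43 / 83.00000 = 0.518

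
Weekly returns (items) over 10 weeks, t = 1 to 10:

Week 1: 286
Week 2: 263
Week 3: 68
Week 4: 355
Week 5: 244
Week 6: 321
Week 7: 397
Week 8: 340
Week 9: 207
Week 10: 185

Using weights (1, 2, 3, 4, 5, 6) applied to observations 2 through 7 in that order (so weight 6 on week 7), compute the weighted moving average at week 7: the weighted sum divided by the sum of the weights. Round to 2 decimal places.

Weighted sum: 1·263 + 2·68 + 3·355 + 4·244 + 5·321 + 6·397 = 263 + 136 + 1065 + 976 + 1605 + 2382 = 6427
Weight total: 1 + 2 + 3 + 4 + 5 + 6 = 21
WMA = 6427 / 21 = 306.05

306.05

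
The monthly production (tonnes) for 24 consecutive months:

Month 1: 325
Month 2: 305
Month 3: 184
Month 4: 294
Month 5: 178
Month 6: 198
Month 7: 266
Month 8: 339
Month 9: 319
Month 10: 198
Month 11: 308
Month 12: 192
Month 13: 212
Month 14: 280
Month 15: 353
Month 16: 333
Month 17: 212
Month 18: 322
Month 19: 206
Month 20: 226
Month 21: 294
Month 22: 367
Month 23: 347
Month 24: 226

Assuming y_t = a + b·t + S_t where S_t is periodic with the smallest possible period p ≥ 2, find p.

First differences y_{t+1} − y_t: -20, -121, 110, -116, 20, 68, 73, -20, -121, 110, -116, 20, 68, 73, -20, -121, …
The difference pattern repeats every 7 terms and not for any smaller step, so p = 7.

7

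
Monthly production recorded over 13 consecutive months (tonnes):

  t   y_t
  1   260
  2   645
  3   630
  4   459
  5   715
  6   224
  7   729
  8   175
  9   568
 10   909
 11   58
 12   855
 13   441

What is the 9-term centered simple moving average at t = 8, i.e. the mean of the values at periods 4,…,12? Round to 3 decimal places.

Sum of periods 4–12: 459 + 715 + 224 + 729 + 175 + 568 + 909 + 58 + 855 = 4692
Divide by 9: 4692 / 9 = 521.333

521.333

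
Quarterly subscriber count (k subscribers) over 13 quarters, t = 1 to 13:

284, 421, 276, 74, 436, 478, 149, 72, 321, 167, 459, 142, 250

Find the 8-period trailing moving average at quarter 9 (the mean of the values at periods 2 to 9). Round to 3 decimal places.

278.375

Sum of periods 2–9: 421 + 276 + 74 + 436 + 478 + 149 + 72 + 321 = 2227
Divide by 8: 2227 / 8 = 278.375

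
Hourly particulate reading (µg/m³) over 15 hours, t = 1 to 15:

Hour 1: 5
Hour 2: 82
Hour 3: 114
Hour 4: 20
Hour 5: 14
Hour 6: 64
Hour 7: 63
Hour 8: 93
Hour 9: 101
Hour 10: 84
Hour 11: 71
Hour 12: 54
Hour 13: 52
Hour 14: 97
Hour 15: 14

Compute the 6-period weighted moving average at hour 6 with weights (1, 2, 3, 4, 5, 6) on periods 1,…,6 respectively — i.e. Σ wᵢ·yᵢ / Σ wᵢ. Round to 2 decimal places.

Weighted sum: 1·5 + 2·82 + 3·114 + 4·20 + 5·14 + 6·64 = 5 + 164 + 342 + 80 + 70 + 384 = 1045
Weight total: 1 + 2 + 3 + 4 + 5 + 6 = 21
WMA = 1045 / 21 = 49.76

49.76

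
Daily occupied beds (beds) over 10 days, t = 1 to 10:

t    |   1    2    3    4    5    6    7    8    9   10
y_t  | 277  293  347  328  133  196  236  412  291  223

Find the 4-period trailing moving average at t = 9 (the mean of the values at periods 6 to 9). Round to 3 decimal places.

Sum of periods 6–9: 196 + 236 + 412 + 291 = 1135
Divide by 4: 1135 / 4 = 283.750

283.750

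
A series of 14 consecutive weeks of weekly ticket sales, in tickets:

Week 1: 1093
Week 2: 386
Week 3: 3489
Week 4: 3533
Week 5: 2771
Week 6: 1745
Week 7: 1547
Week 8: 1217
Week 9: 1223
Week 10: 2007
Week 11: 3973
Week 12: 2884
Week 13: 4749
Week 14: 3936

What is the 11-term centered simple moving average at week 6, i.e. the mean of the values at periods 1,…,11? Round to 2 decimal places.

Sum of periods 1–11: 1093 + 386 + 3489 + 3533 + 2771 + 1745 + 1547 + 1217 + 1223 + 2007 + 3973 = 22984
Divide by 11: 22984 / 11 = 2089.45

2089.45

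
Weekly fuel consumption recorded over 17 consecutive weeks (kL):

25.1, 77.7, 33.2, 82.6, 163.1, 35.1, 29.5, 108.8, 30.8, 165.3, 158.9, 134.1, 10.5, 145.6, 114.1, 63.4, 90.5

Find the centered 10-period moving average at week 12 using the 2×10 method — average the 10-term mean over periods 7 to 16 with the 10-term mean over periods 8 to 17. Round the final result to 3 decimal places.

99.150

Sum over 7–16: 29.5 + 108.8 + 30.8 + 165.3 + 158.9 + 134.1 + 10.5 + 145.6 + 114.1 + 63.4 = 961.0
Sum over 8–17: 108.8 + 30.8 + 165.3 + 158.9 + 134.1 + 10.5 + 145.6 + 114.1 + 63.4 + 90.5 = 1022.0
CMA at t=12 = (961.0 + 1022.0) / (2·10) = 1983.0 / 20 = 99.150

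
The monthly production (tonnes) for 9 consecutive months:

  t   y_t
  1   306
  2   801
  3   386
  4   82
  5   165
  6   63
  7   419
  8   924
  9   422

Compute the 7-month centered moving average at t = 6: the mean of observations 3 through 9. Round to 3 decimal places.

351.571

Sum of periods 3–9: 386 + 82 + 165 + 63 + 419 + 924 + 422 = 2461
Divide by 7: 2461 / 7 = 351.571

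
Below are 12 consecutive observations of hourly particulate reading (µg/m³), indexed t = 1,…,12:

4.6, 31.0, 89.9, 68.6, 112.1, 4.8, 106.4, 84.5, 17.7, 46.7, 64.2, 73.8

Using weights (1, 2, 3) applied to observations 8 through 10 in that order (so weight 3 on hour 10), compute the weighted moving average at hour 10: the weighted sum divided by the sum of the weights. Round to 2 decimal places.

43.33

Weighted sum: 1·84.5 + 2·17.7 + 3·46.7 = 84.5 + 35.4 + 140.1 = 260.0
Weight total: 1 + 2 + 3 = 6
WMA = 260.0 / 6 = 43.33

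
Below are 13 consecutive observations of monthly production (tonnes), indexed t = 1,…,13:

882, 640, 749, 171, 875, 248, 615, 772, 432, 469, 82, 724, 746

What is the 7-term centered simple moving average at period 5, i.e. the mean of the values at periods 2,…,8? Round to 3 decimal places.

581.429

Sum of periods 2–8: 640 + 749 + 171 + 875 + 248 + 615 + 772 = 4070
Divide by 7: 4070 / 7 = 581.429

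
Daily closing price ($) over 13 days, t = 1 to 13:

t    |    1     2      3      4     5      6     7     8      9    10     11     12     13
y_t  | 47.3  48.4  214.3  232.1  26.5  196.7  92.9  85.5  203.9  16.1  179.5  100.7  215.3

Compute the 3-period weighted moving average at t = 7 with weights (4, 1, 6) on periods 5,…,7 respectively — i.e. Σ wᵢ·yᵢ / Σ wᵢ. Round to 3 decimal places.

78.191

Weighted sum: 4·26.5 + 1·196.7 + 6·92.9 = 106.0 + 196.7 + 557.4 = 860.1
Weight total: 4 + 1 + 6 = 11
WMA = 860.1 / 11 = 78.191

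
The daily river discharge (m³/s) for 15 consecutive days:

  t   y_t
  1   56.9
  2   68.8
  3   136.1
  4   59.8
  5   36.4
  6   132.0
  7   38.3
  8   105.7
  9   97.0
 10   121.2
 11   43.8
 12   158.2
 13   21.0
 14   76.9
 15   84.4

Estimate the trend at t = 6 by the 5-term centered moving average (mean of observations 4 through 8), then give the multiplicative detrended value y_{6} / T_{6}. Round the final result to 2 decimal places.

1.77

Trend T_6 = (59.8 + 36.4 + 132.0 + 38.3 + 105.7) / 5 = 372.2/5 = 74.4400
Ratio to trend: 132.0 / 74.4400 = 1.77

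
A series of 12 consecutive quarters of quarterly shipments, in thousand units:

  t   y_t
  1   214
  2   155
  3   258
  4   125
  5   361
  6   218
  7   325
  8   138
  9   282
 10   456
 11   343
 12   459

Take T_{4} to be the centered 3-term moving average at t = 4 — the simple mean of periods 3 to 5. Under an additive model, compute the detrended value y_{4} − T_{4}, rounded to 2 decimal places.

Trend T_4 = (258 + 125 + 361) / 3 = 744/3 = 248.0000
Detrended value: 125 − 248.0000 = -123.00

-123.00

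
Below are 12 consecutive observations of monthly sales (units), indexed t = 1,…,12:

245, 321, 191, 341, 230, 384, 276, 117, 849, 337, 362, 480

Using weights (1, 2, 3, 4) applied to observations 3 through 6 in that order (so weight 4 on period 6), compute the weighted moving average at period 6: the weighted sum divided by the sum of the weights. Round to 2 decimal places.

309.90

Weighted sum: 1·191 + 2·341 + 3·230 + 4·384 = 191 + 682 + 690 + 1536 = 3099
Weight total: 1 + 2 + 3 + 4 = 10
WMA = 3099 / 10 = 309.90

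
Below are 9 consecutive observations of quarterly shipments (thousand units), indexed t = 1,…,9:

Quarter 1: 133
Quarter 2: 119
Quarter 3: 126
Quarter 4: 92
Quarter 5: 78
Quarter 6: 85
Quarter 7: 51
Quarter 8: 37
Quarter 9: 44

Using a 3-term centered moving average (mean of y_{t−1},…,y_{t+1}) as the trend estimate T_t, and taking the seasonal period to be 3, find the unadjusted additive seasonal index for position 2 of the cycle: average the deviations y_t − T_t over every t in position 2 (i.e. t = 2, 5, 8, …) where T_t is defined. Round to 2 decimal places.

-7.00

Season position 2 occurs at t = 2, 5, 8 (where T_t is defined).
t=2: T_2 = 126.0000; y_2 − T_2 = 119 − 126.0000 = -7.0000
t=5: T_5 = 85.0000; y_5 − T_5 = 78 − 85.0000 = -7.0000
t=8: T_8 = 44.0000; y_8 − T_8 = 37 − 44.0000 = -7.0000
Mean deviation: (-7.0000 + -7.0000 + -7.0000) / 3 = -7.00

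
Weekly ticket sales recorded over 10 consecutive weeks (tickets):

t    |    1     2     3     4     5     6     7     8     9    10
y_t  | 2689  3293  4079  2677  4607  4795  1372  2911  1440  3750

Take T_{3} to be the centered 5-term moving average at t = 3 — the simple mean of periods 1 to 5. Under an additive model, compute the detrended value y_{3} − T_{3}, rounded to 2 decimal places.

610.00

Trend T_3 = (2689 + 3293 + 4079 + 2677 + 4607) / 5 = 17345/5 = 3469.0000
Detrended value: 4079 − 3469.0000 = 610.00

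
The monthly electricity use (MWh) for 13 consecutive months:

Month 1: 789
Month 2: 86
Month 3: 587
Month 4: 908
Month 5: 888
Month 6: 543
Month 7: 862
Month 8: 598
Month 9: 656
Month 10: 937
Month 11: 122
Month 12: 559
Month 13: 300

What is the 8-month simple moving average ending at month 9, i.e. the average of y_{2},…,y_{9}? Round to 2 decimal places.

Sum of periods 2–9: 86 + 587 + 908 + 888 + 543 + 862 + 598 + 656 = 5128
Divide by 8: 5128 / 8 = 641.00

641.00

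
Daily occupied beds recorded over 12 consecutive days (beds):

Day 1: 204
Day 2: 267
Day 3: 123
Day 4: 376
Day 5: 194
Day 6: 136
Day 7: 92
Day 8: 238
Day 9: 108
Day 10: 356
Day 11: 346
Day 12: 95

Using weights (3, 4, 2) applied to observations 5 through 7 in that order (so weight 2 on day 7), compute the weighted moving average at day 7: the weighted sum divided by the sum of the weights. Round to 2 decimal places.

Weighted sum: 3·194 + 4·136 + 2·92 = 582 + 544 + 184 = 1310
Weight total: 3 + 4 + 2 = 9
WMA = 1310 / 9 = 145.56

145.56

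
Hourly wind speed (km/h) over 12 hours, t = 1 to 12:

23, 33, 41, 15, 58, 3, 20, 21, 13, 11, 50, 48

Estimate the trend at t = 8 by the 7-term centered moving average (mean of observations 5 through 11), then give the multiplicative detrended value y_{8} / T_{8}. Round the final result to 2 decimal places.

Trend T_8 = (58 + 3 + 20 + 21 + 13 + 11 + 50) / 7 = 176/7 = 25.1429
Ratio to trend: 21 / 25.1429 = 0.84

0.84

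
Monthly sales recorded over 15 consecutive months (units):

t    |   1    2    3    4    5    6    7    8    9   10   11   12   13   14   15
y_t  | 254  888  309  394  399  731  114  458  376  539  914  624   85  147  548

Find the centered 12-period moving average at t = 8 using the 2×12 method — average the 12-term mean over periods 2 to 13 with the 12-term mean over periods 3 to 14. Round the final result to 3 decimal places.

Sum over 2–13: 888 + 309 + 394 + 399 + 731 + 114 + 458 + 376 + 539 + 914 + 624 + 85 = 5831
Sum over 3–14: 309 + 394 + 399 + 731 + 114 + 458 + 376 + 539 + 914 + 624 + 85 + 147 = 5090
CMA at t=8 = (5831 + 5090) / (2·12) = 10921 / 24 = 455.042

455.042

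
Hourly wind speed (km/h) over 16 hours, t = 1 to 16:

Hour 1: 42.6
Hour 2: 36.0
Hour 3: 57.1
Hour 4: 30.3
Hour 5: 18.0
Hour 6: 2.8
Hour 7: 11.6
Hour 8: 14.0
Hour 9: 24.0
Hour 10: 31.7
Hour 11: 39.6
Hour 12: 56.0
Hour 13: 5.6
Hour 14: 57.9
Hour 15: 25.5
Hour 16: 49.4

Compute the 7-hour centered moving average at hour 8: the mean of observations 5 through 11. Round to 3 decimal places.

Sum of periods 5–11: 18.0 + 2.8 + 11.6 + 14.0 + 24.0 + 31.7 + 39.6 = 141.7
Divide by 7: 141.7 / 7 = 20.243

20.243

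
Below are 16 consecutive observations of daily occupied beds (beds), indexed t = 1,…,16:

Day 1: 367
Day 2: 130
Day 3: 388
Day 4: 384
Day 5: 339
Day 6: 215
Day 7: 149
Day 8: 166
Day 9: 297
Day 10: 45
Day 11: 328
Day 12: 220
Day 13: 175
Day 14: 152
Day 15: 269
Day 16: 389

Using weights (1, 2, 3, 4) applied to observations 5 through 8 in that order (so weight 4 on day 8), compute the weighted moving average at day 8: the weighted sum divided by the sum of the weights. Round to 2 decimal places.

Weighted sum: 1·339 + 2·215 + 3·149 + 4·166 = 339 + 430 + 447 + 664 = 1880
Weight total: 1 + 2 + 3 + 4 = 10
WMA = 1880 / 10 = 188.00

188.00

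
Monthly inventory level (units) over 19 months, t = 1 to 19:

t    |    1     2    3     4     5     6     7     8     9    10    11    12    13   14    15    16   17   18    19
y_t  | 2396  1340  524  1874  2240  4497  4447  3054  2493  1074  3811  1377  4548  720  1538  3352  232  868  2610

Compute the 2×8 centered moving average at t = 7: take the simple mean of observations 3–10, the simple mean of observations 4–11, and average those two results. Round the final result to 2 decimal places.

Sum over 3–10: 524 + 1874 + 2240 + 4497 + 4447 + 3054 + 2493 + 1074 = 20203
Sum over 4–11: 1874 + 2240 + 4497 + 4447 + 3054 + 2493 + 1074 + 3811 = 23490
CMA at t=7 = (20203 + 23490) / (2·8) = 43693 / 16 = 2730.81

2730.81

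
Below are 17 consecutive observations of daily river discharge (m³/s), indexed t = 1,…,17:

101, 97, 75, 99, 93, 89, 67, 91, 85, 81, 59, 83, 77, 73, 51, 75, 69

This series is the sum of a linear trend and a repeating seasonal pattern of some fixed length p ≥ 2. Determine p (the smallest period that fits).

First differences y_{t+1} − y_t: -4, -22, 24, -6, -4, -22, 24, -6, -4, -22, …
The difference pattern repeats every 4 terms and not for any smaller step, so p = 4.

4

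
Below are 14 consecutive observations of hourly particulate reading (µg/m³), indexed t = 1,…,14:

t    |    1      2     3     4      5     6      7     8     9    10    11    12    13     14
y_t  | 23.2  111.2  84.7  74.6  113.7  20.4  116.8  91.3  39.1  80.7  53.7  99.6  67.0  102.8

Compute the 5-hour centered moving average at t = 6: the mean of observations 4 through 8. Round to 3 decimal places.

83.360

Sum of periods 4–8: 74.6 + 113.7 + 20.4 + 116.8 + 91.3 = 416.8
Divide by 5: 416.8 / 5 = 83.360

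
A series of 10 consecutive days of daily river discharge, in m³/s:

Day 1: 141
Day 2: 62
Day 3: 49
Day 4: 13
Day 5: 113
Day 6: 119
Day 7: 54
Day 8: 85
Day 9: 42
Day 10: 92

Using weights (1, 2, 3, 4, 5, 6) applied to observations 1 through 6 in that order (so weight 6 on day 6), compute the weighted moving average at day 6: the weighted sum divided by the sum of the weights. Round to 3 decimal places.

83.000

Weighted sum: 1·141 + 2·62 + 3·49 + 4·13 + 5·113 + 6·119 = 141 + 124 + 147 + 52 + 565 + 714 = 1743
Weight total: 1 + 2 + 3 + 4 + 5 + 6 = 21
WMA = 1743 / 21 = 83.000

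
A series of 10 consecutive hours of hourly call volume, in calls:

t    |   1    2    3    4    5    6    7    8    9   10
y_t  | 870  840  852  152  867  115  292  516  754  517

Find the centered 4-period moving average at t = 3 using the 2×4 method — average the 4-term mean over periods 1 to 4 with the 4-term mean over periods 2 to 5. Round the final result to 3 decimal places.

678.125

Sum over 1–4: 870 + 840 + 852 + 152 = 2714
Sum over 2–5: 840 + 852 + 152 + 867 = 2711
CMA at t=3 = (2714 + 2711) / (2·4) = 5425 / 8 = 678.125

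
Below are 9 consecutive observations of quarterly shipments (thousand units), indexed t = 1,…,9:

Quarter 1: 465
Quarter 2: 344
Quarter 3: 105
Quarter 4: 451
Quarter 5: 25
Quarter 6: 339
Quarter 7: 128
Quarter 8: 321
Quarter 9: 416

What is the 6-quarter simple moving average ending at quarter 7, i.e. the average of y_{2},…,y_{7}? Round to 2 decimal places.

Sum of periods 2–7: 344 + 105 + 451 + 25 + 339 + 128 = 1392
Divide by 6: 1392 / 6 = 232.00

232.00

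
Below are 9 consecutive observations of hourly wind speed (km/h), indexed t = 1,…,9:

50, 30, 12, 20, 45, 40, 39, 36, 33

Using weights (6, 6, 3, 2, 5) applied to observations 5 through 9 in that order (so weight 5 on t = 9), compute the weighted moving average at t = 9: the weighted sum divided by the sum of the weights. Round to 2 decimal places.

Weighted sum: 6·45 + 6·40 + 3·39 + 2·36 + 5·33 = 270 + 240 + 117 + 72 + 165 = 864
Weight total: 6 + 6 + 3 + 2 + 5 = 22
WMA = 864 / 22 = 39.27

39.27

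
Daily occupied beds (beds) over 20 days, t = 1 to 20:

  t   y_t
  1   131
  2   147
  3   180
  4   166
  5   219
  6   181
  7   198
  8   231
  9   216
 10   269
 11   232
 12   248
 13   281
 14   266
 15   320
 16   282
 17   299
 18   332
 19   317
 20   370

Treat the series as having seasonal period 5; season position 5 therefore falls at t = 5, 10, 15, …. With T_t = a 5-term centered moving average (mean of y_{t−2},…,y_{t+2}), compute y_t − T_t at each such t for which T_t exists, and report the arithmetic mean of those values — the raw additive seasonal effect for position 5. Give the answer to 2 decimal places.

30.13

Season position 5 occurs at t = 5, 10, 15 (where T_t is defined).
t=5: T_5 = 188.8000; y_5 − T_5 = 219 − 188.8000 = 30.2000
t=10: T_10 = 239.2000; y_10 − T_10 = 269 − 239.2000 = 29.8000
t=15: T_15 = 289.6000; y_15 − T_15 = 320 − 289.6000 = 30.4000
Mean deviation: (30.2000 + 29.8000 + 30.4000) / 3 = 30.13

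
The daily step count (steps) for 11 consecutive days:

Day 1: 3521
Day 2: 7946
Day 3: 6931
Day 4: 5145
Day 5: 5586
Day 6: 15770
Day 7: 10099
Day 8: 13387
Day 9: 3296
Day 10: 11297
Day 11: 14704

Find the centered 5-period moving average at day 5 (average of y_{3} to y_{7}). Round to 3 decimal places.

Sum of periods 3–7: 6931 + 5145 + 5586 + 15770 + 10099 = 43531
Divide by 5: 43531 / 5 = 8706.200

8706.200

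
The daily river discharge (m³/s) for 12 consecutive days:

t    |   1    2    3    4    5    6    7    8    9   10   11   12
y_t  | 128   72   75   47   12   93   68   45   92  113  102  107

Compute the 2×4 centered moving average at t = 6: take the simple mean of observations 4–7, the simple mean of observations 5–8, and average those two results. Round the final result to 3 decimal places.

Sum over 4–7: 47 + 12 + 93 + 68 = 220
Sum over 5–8: 12 + 93 + 68 + 45 = 218
CMA at t=6 = (220 + 218) / (2·4) = 438 / 8 = 54.750

54.750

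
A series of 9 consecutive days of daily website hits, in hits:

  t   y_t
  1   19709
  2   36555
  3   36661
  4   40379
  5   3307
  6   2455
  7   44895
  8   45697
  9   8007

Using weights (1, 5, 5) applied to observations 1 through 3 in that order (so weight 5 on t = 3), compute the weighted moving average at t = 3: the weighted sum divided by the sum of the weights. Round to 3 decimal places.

35071.727

Weighted sum: 1·19709 + 5·36555 + 5·36661 = 19709 + 182775 + 183305 = 385789
Weight total: 1 + 5 + 5 = 11
WMA = 385789 / 11 = 35071.727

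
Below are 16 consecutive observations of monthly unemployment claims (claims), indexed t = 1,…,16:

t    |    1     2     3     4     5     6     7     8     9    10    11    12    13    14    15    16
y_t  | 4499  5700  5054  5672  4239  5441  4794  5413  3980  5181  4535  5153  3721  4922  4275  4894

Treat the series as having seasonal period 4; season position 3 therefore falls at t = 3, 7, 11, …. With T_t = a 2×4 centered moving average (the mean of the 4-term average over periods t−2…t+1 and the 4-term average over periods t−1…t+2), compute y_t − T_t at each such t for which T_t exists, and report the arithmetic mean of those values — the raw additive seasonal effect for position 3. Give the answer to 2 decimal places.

-145.00

Season position 3 occurs at t = 3, 7, 11 (where T_t is defined).
t=3: T_3 = 5198.7500; y_3 − T_3 = 5054 − 5198.7500 = -144.7500
t=7: T_7 = 4939.3750; y_7 − T_7 = 4794 − 4939.3750 = -145.3750
t=11: T_11 = 4679.8750; y_11 − T_11 = 4535 − 4679.8750 = -144.8750
Mean deviation: (-144.7500 + -145.3750 + -144.8750) / 3 = -145.00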